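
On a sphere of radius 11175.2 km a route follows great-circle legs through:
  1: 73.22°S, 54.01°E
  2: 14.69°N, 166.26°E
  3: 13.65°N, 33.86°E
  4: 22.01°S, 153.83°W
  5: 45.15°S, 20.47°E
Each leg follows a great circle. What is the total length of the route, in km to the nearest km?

Leg 1→2: central angle 1.9268 rad, distance 21532.4 km.
Leg 2→3: central angle 2.1822 rad, distance 24386.2 km.
Leg 3→4: central angle 2.9478 rad, distance 32941.7 km.
Leg 4→5: central angle 1.9659 rad, distance 21969.6 km.
Total: 21532.4 + 24386.2 + 32941.7 + 21969.6 ≈ 100830 km.

100830 km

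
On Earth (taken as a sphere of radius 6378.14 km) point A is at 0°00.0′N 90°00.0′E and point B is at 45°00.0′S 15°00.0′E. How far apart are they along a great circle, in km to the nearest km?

Let φ₁ = 0.0000 rad, φ₂ = -0.7854 rad, and Δλ = -1.3090 rad.
cos c = sin φ₁ sin φ₂ + cos φ₁ cos φ₂ cos Δλ = (0.0000)(-0.7071) + (1.0000)(0.7071)(0.2588) = 0.18301,
so c = arccos(0.18301) = 1.38675 rad.
Distance = R·c = 6378.14 × 1.3867 ≈ 8845 km.

8845 km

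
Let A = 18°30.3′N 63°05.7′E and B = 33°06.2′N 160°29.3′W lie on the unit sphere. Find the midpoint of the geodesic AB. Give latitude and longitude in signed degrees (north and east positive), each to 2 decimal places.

Central angle δ = 1.9846 rad. Interpolating on the sphere with fraction f = 0.5:
P = [sin((1−f)δ)·A + sin(fδ)·B] / sin δ = 0.9145·A + 0.9145·B in Cartesian coordinates,
giving P = (-0.3296, 0.5175, 0.7897), i.e. latitude 52.15°, longitude 122.50°.

52.15°, 122.50°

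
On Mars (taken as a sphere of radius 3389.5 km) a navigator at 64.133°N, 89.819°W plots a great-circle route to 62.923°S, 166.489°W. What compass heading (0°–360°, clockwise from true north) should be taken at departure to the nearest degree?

223°

With φ₁ = 1.1193, φ₂ = -1.0982, Δλ = -1.3381 rad, the forward-azimuth formula gives
θ = atan2( sin Δλ cos φ₂ , cos φ₁ sin φ₂ − sin φ₁ cos φ₂ cos Δλ ) = atan2(-0.4429, -0.4829) = -137.47°.
Adding 360° brings this into [0°, 360°): 223°.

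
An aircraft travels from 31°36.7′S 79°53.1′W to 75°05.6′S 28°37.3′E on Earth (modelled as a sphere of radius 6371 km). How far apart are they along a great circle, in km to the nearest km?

7126 km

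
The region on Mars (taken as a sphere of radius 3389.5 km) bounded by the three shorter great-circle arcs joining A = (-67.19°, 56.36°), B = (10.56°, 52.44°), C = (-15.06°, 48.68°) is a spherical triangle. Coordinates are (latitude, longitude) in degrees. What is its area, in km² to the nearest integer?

Side lengths (central angles): a = 0.4519, b = 0.9141, c = 1.3579 rad; semiperimeter s = 1.3619.
By l'Huilier's theorem, tan(E/4) = √[tan(s/2) tan((s−a)/2) tan((s−b)/2) tan((s−c)/2)], giving spherical excess E = 0.0539 rad.
Area = E·R² = 0.0539 × (3389.5)² ≈ 618920 km².

618920 km²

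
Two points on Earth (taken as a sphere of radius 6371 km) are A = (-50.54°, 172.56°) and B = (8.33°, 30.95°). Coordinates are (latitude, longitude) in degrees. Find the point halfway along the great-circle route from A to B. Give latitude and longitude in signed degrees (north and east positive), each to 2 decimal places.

-44.86°, 69.73°

The central angle between A and B is δ = 2.2202 rad.
With f = 0.5, the slerp weights are sin((1−f)δ)/sin δ = 1.1247 and sin(fδ)/sin δ = 1.1247.
Weighted sum of the unit vectors: (1.1247)·(-0.6302,0.0823,-0.7721) + (1.1247)·(0.8486,0.5089,0.1449) = (0.2456, 0.6649, -0.7054).
Converting back: φ = atan2(z, √(x²+y²)) = -44.86°, λ = atan2(y, x) = 69.73°.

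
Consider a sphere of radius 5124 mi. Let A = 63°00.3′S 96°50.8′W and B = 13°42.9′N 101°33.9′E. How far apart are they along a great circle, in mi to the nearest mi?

Let φ₁ = -1.0996 rad, φ₂ = 0.2394 rad, and Δλ = -2.8202 rad.
cos c = sin φ₁ sin φ₂ + cos φ₁ cos φ₂ cos Δλ = (-0.8910)(0.2371) + (0.4539)(0.9715)(-0.9488) = -0.62966,
so c = arccos(-0.62966) = 2.25191 rad.
Distance = R·c = 5124 × 2.2519 ≈ 11539 mi.

11539 mi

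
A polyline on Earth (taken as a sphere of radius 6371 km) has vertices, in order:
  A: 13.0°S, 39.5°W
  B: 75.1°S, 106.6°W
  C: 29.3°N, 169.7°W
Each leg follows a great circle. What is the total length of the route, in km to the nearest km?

Leg A→B: central angle 1.2505 rad, distance 7966.7 km.
Leg B→C: central angle 1.9514 rad, distance 12432.3 km.
Total: 7966.7 + 12432.3 ≈ 20399 km.

20399 km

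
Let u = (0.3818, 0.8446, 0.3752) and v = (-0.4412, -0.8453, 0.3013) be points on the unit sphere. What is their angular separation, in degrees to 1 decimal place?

u·v = -0.7693; |u| = 0.9999, |v| = 1.0000.
cos θ = (u·v)/(|u||v|) = -0.7694, so θ = 140.3°.

140.3°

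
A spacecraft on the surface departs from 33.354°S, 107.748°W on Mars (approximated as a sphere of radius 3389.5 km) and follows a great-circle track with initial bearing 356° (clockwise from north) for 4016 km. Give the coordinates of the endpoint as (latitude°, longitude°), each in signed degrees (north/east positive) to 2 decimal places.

34.40°, -112.24°

Angular distance δ = d/R = 4016/3389.5 = 1.18484 rad; initial bearing θ = 6.2134 rad.
sin φ₂ = sin φ₁ cos δ + cos φ₁ sin δ cos θ = (-0.5498)(0.3764) + (0.8353)(0.9264)(0.9976) = 0.5650, so φ₂ = 34.40°.
Δλ = atan2(sin θ sin δ cos φ₁, cos δ − sin φ₁ sin φ₂) = atan2(-0.0540, 0.6871) = -4.492°.
λ₂ = -107.748° − 4.492° = -112.24°.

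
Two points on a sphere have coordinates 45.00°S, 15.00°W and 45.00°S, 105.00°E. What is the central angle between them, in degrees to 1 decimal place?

With latitudes φ₁ = -45.000°, φ₂ = -45.000° and longitude difference Δλ = 120.000°:
cos c = sin φ₁ sin φ₂ + cos φ₁ cos φ₂ cos Δλ = (-0.7071)(-0.7071) + (0.7071)(0.7071)(-0.5000) = 0.25000,
so c = arccos(0.25000) = 1.31812 rad.
So the angular separation is 75.5°.

75.5°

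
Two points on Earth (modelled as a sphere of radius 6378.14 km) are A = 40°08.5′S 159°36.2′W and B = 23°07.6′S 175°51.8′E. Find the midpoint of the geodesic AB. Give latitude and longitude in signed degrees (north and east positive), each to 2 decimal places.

Central angle δ = 0.4674 rad. Interpolating on the sphere with fraction f = 0.5:
P = [sin((1−f)δ)·A + sin(fδ)·B] / sin δ = 0.5140·A + 0.5140·B in Cartesian coordinates,
giving P = (-0.8397, -0.1028, -0.5332), i.e. latitude -32.22°, longitude -173.02°.

-32.22°, -173.02°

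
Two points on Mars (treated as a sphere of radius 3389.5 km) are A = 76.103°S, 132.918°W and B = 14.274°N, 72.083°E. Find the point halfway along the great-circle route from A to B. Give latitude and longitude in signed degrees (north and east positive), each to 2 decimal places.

-43.68°, 79.78°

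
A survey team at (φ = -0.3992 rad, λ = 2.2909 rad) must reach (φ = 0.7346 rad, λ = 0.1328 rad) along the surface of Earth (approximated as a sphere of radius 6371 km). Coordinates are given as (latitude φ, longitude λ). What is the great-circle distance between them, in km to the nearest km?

In radians: φ₁ = -0.3992, φ₂ = 0.7346, Δλ = -123.650° = -2.1581 rad.
Haversine: a = sin²(Δφ/2) + cos φ₁ cos φ₂ sin²(Δλ/2) = 0.2884 + (0.9214)(0.7421)(0.7771) = 0.81970.
Central angle c = 2·arcsin(√a) = 2.26452 rad.
Distance = R·c = 6371 × 2.2645 ≈ 14427 km.

14427 km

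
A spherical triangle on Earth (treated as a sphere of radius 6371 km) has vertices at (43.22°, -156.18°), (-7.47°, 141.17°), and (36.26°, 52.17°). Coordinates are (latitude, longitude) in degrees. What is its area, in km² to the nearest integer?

Side lengths (central angles): a = 1.6338, b = 1.6831, c = 1.3254 rad; semiperimeter s = 2.3212.
By l'Huilier's theorem, tan(E/4) = √[tan(s/2) tan((s−a)/2) tan((s−b)/2) tan((s−c)/2)], giving spherical excess E = 1.4679 rad.
Area = E·R² = 1.4679 × (6371)² ≈ 59580608 km².

59580608 km²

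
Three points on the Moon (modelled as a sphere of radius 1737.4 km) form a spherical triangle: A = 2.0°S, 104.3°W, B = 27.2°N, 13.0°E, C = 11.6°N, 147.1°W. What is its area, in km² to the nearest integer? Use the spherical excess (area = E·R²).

4233850 km²

Side lengths (central angles): a = 2.3852, b = 0.7795, c = 2.0083 rad; semiperimeter s = 2.5865.
By l'Huilier's theorem, tan(E/4) = √[tan(s/2) tan((s−a)/2) tan((s−b)/2) tan((s−c)/2)], giving spherical excess E = 1.4026 rad.
Area = E·R² = 1.4026 × (1737.4)² ≈ 4233850 km².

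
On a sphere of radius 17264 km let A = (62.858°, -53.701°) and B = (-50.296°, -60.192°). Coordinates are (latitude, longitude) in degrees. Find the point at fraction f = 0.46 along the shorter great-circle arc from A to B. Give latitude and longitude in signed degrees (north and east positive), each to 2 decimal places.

The central angle between A and B is δ = 1.9769 rad.
With f = 0.46, the slerp weights are sin((1−f)δ)/sin δ = 0.9536 and sin(fδ)/sin δ = 0.8590.
Weighted sum of the unit vectors: (0.9536)·(0.2701,-0.3677,0.8899) + (0.8590)·(0.3176,-0.5543,-0.7694) = (0.5303, -0.8268, 0.1877).
Converting back: φ = atan2(z, √(x²+y²)) = 10.82°, λ = atan2(y, x) = -57.32°.

10.82°, -57.32°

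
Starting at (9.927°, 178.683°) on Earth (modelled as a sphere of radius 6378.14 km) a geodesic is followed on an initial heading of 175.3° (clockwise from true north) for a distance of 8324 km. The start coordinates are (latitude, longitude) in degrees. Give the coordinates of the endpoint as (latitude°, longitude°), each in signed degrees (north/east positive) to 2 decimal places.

Angular distance δ = d/R = 8324/6378.14 = 1.30508 rad; initial bearing θ = 3.0596 rad.
sin φ₂ = sin φ₁ cos δ + cos φ₁ sin δ cos θ = (0.1724)(0.2626) + (0.9850)(0.9649)(-0.9966) = -0.9020, so φ₂ = -64.42°.
Δλ = atan2(sin θ sin δ cos φ₁, cos δ − sin φ₁ sin φ₂) = atan2(0.0779, 0.4181) = 10.552°.
λ₂ = 178.683° + 10.552° = 189.23° → -170.77° after wrapping to (−180°, 180°].

-64.42°, -170.77°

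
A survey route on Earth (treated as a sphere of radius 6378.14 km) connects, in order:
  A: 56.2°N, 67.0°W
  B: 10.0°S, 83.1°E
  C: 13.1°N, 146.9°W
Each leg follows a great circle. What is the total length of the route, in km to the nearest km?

Leg A→B: central angle 2.2385 rad, distance 14277.8 km.
Leg B→C: central angle 2.2862 rad, distance 14581.6 km.
Total: 14277.8 + 14581.6 ≈ 28859 km.

28859 km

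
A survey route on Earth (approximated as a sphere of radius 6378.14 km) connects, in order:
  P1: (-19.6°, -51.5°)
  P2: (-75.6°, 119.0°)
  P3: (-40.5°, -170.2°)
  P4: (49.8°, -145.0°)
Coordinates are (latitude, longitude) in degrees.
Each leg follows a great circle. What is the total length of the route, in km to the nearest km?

24921 km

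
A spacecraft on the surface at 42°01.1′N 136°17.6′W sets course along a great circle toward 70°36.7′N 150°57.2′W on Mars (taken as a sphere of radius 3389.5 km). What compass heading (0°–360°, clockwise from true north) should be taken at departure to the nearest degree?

350°

Δλ = -14.660° = -0.2559 rad.
y = sin Δλ · cos φ₂ = (-0.2531)(0.3320) = -0.0840
x = cos φ₁ sin φ₂ − sin φ₁ cos φ₂ cos Δλ = (0.7429)(0.9433) − (0.6694)(0.3320)(0.9674) = 0.4858
θ = atan2(y, x) = -9.81°; adding 360° gives 350°.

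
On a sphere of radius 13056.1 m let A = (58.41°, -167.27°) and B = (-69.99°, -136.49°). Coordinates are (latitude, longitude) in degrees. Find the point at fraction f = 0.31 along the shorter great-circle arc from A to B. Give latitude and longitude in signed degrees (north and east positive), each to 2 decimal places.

Central angle δ = 2.2736 rad. Interpolating on the sphere with fraction f = 0.31:
P = [sin((1−f)δ)·A + sin(fδ)·B] / sin δ = 1.3106·A + 0.8492·B in Cartesian coordinates,
giving P = (-0.8804, -0.3513, 0.3185), i.e. latitude 18.57°, longitude -158.25°.

18.57°, -158.25°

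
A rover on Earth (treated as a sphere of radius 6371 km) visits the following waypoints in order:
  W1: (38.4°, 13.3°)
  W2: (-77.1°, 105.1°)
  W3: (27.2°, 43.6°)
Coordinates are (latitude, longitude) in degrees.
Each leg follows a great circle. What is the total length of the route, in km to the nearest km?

Leg W1→W2: central angle 2.2281 rad, distance 14195.1 km.
Leg W2→W3: central angle 1.9292 rad, distance 12291.2 km.
Total: 14195.1 + 12291.2 ≈ 26486 km.

26486 km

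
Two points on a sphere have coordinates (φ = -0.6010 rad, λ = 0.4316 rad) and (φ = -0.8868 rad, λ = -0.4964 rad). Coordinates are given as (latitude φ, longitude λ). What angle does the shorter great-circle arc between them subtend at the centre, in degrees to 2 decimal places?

In radians: φ₁ = -0.6010, φ₂ = -0.8868, Δλ = -53.170° = -0.9280 rad.
cos c = sin φ₁ sin φ₂ + cos φ₁ cos φ₂ cos Δλ = (-0.5655)(-0.7751) + (0.8248)(0.6319)(0.5994) = 0.75067,
so c = arccos(0.75067) = 0.72171 rad.
So the angular separation is 41.35°.

41.35°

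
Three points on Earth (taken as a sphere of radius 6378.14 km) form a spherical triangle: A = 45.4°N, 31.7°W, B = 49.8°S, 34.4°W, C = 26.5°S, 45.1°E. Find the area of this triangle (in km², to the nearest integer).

52164699 km²

Side lengths (central angles): a = 1.1084, b = 1.7459, c = 1.6621 rad; semiperimeter s = 2.2582.
By l'Huilier's theorem, tan(E/4) = √[tan(s/2) tan((s−a)/2) tan((s−b)/2) tan((s−c)/2)], giving spherical excess E = 1.2823 rad.
Area = E·R² = 1.2823 × (6378.14)² ≈ 52164699 km².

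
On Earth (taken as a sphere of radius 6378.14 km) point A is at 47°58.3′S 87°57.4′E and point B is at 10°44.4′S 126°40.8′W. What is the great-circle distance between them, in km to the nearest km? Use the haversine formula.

12663 km

In radians: φ₁ = -0.8373, φ₂ = -0.1874, Δλ = 145.363° = 2.5371 rad.
Haversine: a = sin²(Δφ/2) + cos φ₁ cos φ₂ sin²(Δλ/2) = 0.1019 + (0.6695)(0.9825)(0.9114) = 0.70139.
Central angle c = 2·arcsin(√a) = 1.98534 rad.
Distance = R·c = 6378.14 × 1.9853 ≈ 12663 km.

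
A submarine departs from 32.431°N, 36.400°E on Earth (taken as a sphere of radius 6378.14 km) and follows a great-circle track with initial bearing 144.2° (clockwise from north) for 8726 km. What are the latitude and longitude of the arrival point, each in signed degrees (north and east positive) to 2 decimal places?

-34.24°, 80.27°

Angular distance δ = d/R = 8726/6378.14 = 1.36811 rad; initial bearing θ = 2.5168 rad.
sin φ₂ = sin φ₁ cos δ + cos φ₁ sin δ cos θ = (0.5363)(0.2013) + (0.8440)(0.9795)(-0.8111) = -0.5626, so φ₂ = -34.24°.
Δλ = atan2(sin θ sin δ cos φ₁, cos δ − sin φ₁ sin φ₂) = atan2(0.4836, 0.5030) = 43.874°.
λ₂ = 36.400° + 43.874° = 80.27°.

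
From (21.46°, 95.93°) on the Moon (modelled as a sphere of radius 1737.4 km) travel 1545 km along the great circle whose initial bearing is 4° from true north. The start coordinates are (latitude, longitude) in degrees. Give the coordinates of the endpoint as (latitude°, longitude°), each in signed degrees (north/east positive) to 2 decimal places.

72.08°, 106.07°

Angular distance δ = d/R = 1545/1737.4 = 0.88926 rad; initial bearing θ = 0.0698 rad.
sin φ₂ = sin φ₁ cos δ + cos φ₁ sin δ cos θ = (0.3659)(0.6300) + (0.9307)(0.7766)(0.9976) = 0.9515, so φ₂ = 72.08°.
Δλ = atan2(sin θ sin δ cos φ₁, cos δ − sin φ₁ sin φ₂) = atan2(0.0504, 0.2819) = 10.141°.
λ₂ = 95.930° + 10.141° = 106.07°.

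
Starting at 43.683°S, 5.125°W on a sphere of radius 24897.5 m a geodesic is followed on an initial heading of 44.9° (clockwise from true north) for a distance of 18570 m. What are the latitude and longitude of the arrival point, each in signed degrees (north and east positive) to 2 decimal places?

-9.19°, 23.90°

Angular distance δ = d/R = 18570/24897.5 = 0.74586 rad; initial bearing θ = 0.7837 rad.
sin φ₂ = sin φ₁ cos δ + cos φ₁ sin δ cos θ = (-0.6907)(0.7345) + (0.7232)(0.6786)(0.7083) = -0.1597, so φ₂ = -9.19°.
Δλ = atan2(sin θ sin δ cos φ₁, cos δ − sin φ₁ sin φ₂) = atan2(0.3464, 0.6242) = 29.028°.
λ₂ = -5.125° + 29.028° = 23.90°.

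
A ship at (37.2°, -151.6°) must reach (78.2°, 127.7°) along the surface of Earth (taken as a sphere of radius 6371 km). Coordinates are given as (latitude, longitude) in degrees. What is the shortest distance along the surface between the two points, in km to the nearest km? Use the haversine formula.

With latitudes φ₁ = 37.200°, φ₂ = 78.200° and longitude difference Δλ = -80.700°:
Haversine: a = sin²(Δφ/2) + cos φ₁ cos φ₂ sin²(Δλ/2) = 0.1226 + (0.7965)(0.2045)(0.4192) = 0.19093.
Central angle c = 2·arcsin(√a) = 0.90441 rad.
Distance = R·c = 6371 × 0.9044 ≈ 5762 km.

5762 km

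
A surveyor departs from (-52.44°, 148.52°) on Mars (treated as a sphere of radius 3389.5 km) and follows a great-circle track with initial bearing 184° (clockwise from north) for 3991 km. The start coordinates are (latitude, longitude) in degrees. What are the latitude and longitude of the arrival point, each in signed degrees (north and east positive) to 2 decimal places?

Angular distance δ = d/R = 3991/3389.5 = 1.17746 rad; initial bearing θ = 3.2114 rad.
sin φ₂ = sin φ₁ cos δ + cos φ₁ sin δ cos θ = (-0.7927)(0.3833) + (0.6096)(0.9236)(-0.9976) = -0.8655, so φ₂ = -59.94°.
Δλ = atan2(sin θ sin δ cos φ₁, cos δ − sin φ₁ sin φ₂) = atan2(-0.0393, -0.3028) = -172.610°.
λ₂ = 148.520° − 172.610° = -24.09°.

-59.94°, -24.09°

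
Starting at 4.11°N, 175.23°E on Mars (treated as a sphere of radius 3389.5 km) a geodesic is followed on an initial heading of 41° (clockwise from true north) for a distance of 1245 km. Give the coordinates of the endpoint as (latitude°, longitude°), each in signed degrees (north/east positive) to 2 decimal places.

19.71°, -170.28°

Angular distance δ = d/R = 1245/3389.5 = 0.36731 rad; initial bearing θ = 0.7156 rad.
sin φ₂ = sin φ₁ cos δ + cos φ₁ sin δ cos θ = (0.0717)(0.9333) + (0.9974)(0.3591)(0.7547) = 0.3372, so φ₂ = 19.71°.
Δλ = atan2(sin θ sin δ cos φ₁, cos δ − sin φ₁ sin φ₂) = atan2(0.2350, 0.9091) = 14.493°.
λ₂ = 175.230° + 14.493° = 189.72° → -170.28° after wrapping to (−180°, 180°].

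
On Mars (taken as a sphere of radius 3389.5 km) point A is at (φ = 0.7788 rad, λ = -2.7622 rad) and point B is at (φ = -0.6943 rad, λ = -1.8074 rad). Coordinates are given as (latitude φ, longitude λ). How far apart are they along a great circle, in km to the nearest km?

5778 km

In radians: φ₁ = 0.7788, φ₂ = -0.6943, Δλ = 54.706° = 0.9548 rad.
cos c = sin φ₁ sin φ₂ + cos φ₁ cos φ₂ cos Δλ = (0.7024)(-0.6398) + (0.7118)(0.7685)(0.5778) = -0.13341,
so c = arccos(-0.13341) = 1.70461 rad.
Distance = R·c = 3389.5 × 1.7046 ≈ 5778 km.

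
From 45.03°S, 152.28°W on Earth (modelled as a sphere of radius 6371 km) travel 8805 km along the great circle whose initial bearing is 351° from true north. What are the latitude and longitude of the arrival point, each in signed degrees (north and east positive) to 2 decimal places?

Angular distance δ = d/R = 8805/6371 = 1.38204 rad; initial bearing θ = 6.1261 rad.
sin φ₂ = sin φ₁ cos δ + cos φ₁ sin δ cos θ = (-0.7075)(0.1876) + (0.7067)(0.9822)(0.9877) = 0.5529, so φ₂ = 33.57°.
Δλ = atan2(sin θ sin δ cos φ₁, cos δ − sin φ₁ sin φ₂) = atan2(-0.1086, 0.5788) = -10.626°.
λ₂ = -152.280° − 10.626° = -162.91°.

33.57°, -162.91°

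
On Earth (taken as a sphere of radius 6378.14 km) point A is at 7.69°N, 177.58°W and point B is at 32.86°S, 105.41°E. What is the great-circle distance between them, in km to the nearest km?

With latitudes φ₁ = 7.690°, φ₂ = -32.860° and longitude difference Δλ = -77.010°:
Haversine: a = sin²(Δφ/2) + cos φ₁ cos φ₂ sin²(Δλ/2) = 0.1201 + (0.9910)(0.8400)(0.3876) = 0.44274.
Central angle c = 2·arcsin(√a) = 1.45603 rad.
Distance = R·c = 6378.14 × 1.4560 ≈ 9287 km.

9287 km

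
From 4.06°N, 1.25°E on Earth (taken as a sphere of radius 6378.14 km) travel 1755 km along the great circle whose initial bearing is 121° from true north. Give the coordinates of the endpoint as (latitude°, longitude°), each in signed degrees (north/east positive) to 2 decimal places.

-4.10°, 14.75°

Angular distance δ = d/R = 1755/6378.14 = 0.27516 rad; initial bearing θ = 2.1118 rad.
sin φ₂ = sin φ₁ cos δ + cos φ₁ sin δ cos θ = (0.0708)(0.9624) + (0.9975)(0.2717)(-0.5150) = -0.0714, so φ₂ = -4.10°.
Δλ = atan2(sin θ sin δ cos φ₁, cos δ − sin φ₁ sin φ₂) = atan2(0.2323, 0.9674) = 13.503°.
λ₂ = 1.250° + 13.503° = 14.75°.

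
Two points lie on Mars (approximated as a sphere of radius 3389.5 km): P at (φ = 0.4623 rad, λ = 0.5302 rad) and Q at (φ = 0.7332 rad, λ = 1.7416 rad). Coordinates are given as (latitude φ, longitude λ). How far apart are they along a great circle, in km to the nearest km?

3421 km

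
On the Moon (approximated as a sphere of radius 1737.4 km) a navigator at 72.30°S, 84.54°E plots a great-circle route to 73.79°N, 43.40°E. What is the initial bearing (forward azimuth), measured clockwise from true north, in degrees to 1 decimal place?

339.5°

Δλ = -41.140° = -0.7180 rad.
y = sin Δλ · cos φ₂ = (-0.6579)(0.2792) = -0.1837
x = cos φ₁ sin φ₂ − sin φ₁ cos φ₂ cos Δλ = (0.3040)(0.9602) − (-0.9527)(0.2792)(0.7531) = 0.4922
θ = atan2(y, x) = -20.46°; adding 360° gives 339.5°.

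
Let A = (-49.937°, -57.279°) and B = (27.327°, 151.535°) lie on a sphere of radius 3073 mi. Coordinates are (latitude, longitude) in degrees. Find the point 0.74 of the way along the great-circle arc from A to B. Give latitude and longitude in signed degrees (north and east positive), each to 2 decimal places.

The central angle between A and B is δ = 2.5913 rad.
With f = 0.74, the slerp weights are sin((1−f)δ)/sin δ = 1.1930 and sin(fδ)/sin δ = 1.7983.
Weighted sum of the unit vectors: (1.1930)·(0.3479,-0.5415,-0.7653) + (1.7983)·(-0.7810,0.4234,0.4591) = (-0.9895, 0.1155, -0.0875).
Converting back: φ = atan2(z, √(x²+y²)) = -5.02°, λ = atan2(y, x) = 173.34°.

-5.02°, 173.34°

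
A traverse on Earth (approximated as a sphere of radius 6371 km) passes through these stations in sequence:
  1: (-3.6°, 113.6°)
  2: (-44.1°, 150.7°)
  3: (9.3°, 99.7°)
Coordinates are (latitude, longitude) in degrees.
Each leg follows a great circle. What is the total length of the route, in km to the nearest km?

13626 km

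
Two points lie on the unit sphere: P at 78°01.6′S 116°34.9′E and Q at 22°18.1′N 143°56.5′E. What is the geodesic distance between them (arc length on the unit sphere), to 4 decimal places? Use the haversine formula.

1.7729

Let φ₁ = -1.3618 rad, φ₂ = 0.3892 rad, and Δλ = 0.4775 rad.
Haversine: a = sin²(Δφ/2) + cos φ₁ cos φ₂ sin²(Δλ/2) = 0.5896 + (0.2075)(0.9252)(0.0559) = 0.60038.
Central angle c = 2·arcsin(√a) = 1.77293 rad.
On the unit sphere the arc length equals the central angle: 1.7729.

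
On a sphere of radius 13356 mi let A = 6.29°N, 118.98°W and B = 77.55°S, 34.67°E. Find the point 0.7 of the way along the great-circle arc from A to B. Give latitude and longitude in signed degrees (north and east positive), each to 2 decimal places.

The central angle between A and B is δ = 1.8745 rad.
With f = 0.7, the slerp weights are sin((1−f)δ)/sin δ = 0.5587 and sin(fδ)/sin δ = 1.0131.
Weighted sum of the unit vectors: (0.5587)·(-0.4816,-0.8695,0.1096) + (1.0131)·(0.1773,0.1226,-0.9765) = (-0.0894, -0.3616, -0.9280).
Converting back: φ = atan2(z, √(x²+y²)) = -68.13°, λ = atan2(y, x) = -103.89°.

-68.13°, -103.89°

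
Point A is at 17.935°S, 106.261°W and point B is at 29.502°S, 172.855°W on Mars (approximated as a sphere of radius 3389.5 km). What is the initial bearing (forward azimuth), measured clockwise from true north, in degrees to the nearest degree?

246°

With φ₁ = -0.3130, φ₂ = -0.5149, Δλ = -1.1623 rad, the forward-azimuth formula gives
θ = atan2( sin Δλ cos φ₂ , cos φ₁ sin φ₂ − sin φ₁ cos φ₂ cos Δλ ) = atan2(-0.7987, -0.3621) = -114.38°.
Adding 360° brings this into [0°, 360°): 246°.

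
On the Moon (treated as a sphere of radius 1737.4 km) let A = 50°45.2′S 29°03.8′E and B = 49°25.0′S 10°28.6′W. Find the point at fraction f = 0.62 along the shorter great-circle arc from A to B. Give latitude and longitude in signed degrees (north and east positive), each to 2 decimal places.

-51.52°, 4.17°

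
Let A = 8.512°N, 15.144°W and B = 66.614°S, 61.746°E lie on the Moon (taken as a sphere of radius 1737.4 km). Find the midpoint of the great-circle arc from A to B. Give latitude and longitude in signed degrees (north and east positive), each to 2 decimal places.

The central angle between A and B is δ = 1.6176 rad.
With f = 0.5, the slerp weights are sin((1−f)δ)/sin δ = 0.7243 and sin(fδ)/sin δ = 0.7243.
Weighted sum of the unit vectors: (0.7243)·(0.9546,-0.2584,0.1480) + (0.7243)·(0.1879,0.3496,-0.9179) = (0.8275, 0.0661, -0.5576).
Converting back: φ = atan2(z, √(x²+y²)) = -33.89°, λ = atan2(y, x) = 4.57°.

-33.89°, 4.57°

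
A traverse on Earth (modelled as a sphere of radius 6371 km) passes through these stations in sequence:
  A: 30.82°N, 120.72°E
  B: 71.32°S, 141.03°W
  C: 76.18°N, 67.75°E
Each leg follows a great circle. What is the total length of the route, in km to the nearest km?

Leg A→B: central angle 2.1233 rad, distance 13527.6 km.
Leg B→C: central angle 2.9799 rad, distance 18984.9 km.
Total: 13527.6 + 18984.9 ≈ 32512 km.

32512 km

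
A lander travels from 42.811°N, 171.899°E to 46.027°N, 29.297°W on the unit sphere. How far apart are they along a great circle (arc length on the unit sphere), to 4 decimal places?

1.5566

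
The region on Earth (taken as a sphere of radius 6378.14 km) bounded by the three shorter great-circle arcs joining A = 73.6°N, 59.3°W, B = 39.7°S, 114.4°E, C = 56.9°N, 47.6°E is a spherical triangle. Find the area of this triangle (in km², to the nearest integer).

34890034 km²

Side lengths (central angles): a = 1.9494, b = 0.7093, c = 2.5476 rad; semiperimeter s = 2.6031.
By l'Huilier's theorem, tan(E/4) = √[tan(s/2) tan((s−a)/2) tan((s−b)/2) tan((s−c)/2)], giving spherical excess E = 0.8577 rad.
Area = E·R² = 0.8577 × (6378.14)² ≈ 34890034 km².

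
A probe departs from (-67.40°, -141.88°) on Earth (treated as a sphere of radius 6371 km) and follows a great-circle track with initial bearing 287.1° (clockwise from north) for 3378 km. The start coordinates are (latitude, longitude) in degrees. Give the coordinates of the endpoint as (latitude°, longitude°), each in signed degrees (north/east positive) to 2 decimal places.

Angular distance δ = d/R = 3378/6371 = 0.53022 rad; initial bearing θ = 5.0108 rad.
sin φ₂ = sin φ₁ cos δ + cos φ₁ sin δ cos θ = (-0.9232)(0.8627) + (0.3843)(0.5057)(0.2940) = -0.7393, so φ₂ = -47.67°.
Δλ = atan2(sin θ sin δ cos φ₁, cos δ − sin φ₁ sin φ₂) = atan2(-0.1858, 0.1802) = -45.875°.
λ₂ = -141.880° − 45.875° = -187.76° → 172.24° after wrapping to (−180°, 180°].

-47.67°, 172.24°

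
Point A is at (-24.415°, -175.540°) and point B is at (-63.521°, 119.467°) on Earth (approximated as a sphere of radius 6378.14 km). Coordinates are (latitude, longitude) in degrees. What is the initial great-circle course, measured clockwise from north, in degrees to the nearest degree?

With φ₁ = -0.4261, φ₂ = -1.1087, Δλ = -1.1343 rad, the forward-azimuth formula gives
θ = atan2( sin Δλ cos φ₂ , cos φ₁ sin φ₂ − sin φ₁ cos φ₂ cos Δλ ) = atan2(-0.4041, -0.7371) = -151.27°.
Adding 360° brings this into [0°, 360°): 209°.

209°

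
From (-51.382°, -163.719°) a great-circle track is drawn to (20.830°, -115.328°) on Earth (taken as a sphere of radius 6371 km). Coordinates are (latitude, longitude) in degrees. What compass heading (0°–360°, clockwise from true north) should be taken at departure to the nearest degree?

Δλ = 48.391° = 0.8446 rad.
y = sin Δλ · cos φ₂ = (0.7477)(0.9346) = 0.6988
x = cos φ₁ sin φ₂ − sin φ₁ cos φ₂ cos Δλ = (0.6241)(0.3556) − (-0.7813)(0.9346)(0.6640) = 0.7069
θ = atan2(y, x) = 44.67°, so the bearing is 45°.

45°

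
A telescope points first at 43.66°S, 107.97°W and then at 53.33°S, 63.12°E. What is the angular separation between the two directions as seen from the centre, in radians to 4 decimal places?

1.4435 rad

In radians: φ₁ = -0.7620, φ₂ = -0.9308, Δλ = 171.090° = 2.9861 rad.
Haversine: a = sin²(Δφ/2) + cos φ₁ cos φ₂ sin²(Δλ/2) = 0.0071 + (0.7234)(0.5972)(0.9940) = 0.43655.
Central angle c = 2·arcsin(√a) = 1.44354 rad.
So the angular separation is 1.4435 rad.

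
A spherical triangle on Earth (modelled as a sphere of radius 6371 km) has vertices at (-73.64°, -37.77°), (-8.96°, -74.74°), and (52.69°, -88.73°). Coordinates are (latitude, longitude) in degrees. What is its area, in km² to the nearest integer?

Side lengths (central angles): a = 1.0961, b = 2.2858, c = 1.1899 rad; semiperimeter s = 2.2859.
By l'Huilier's theorem, tan(E/4) = √[tan(s/2) tan((s−a)/2) tan((s−b)/2) tan((s−c)/2)], giving spherical excess E = 0.0253 rad.
Area = E·R² = 0.0253 × (6371)² ≈ 1027967 km².

1027967 km²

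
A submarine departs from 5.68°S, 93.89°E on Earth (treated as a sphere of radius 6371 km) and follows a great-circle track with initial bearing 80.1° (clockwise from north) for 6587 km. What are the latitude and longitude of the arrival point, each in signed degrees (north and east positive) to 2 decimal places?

5.53°, 152.15°

Angular distance δ = d/R = 6587/6371 = 1.03390 rad; initial bearing θ = 1.3980 rad.
sin φ₂ = sin φ₁ cos δ + cos φ₁ sin δ cos θ = (-0.0990)(0.5115) + (0.9951)(0.8593)(0.1719) = 0.0964, so φ₂ = 5.53°.
Δλ = atan2(sin θ sin δ cos φ₁, cos δ − sin φ₁ sin φ₂) = atan2(0.8424, 0.5210) = 58.262°.
λ₂ = 93.890° + 58.262° = 152.15°.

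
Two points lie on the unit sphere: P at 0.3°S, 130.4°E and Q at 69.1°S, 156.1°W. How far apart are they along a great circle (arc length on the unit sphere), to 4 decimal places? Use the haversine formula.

1.4644

In radians: φ₁ = -0.0052, φ₂ = -1.2060, Δλ = 73.500° = 1.2828 rad.
Haversine: a = sin²(Δφ/2) + cos φ₁ cos φ₂ sin²(Δλ/2) = 0.3192 + (1.0000)(0.3567)(0.3580) = 0.44690.
Central angle c = 2·arcsin(√a) = 1.46439 rad.
On the unit sphere the arc length equals the central angle: 1.4644.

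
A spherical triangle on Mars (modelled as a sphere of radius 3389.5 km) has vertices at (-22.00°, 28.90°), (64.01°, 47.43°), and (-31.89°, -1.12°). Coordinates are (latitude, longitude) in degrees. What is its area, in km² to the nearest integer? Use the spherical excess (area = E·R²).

Side lengths (central angles): a = 1.8014, b = 0.4959, c = 1.5223 rad; semiperimeter s = 1.9098.
By l'Huilier's theorem, tan(E/4) = √[tan(s/2) tan((s−a)/2) tan((s−b)/2) tan((s−c)/2)], giving spherical excess E = 0.4515 rad.
Area = E·R² = 0.4515 × (3389.5)² ≈ 5186768 km².

5186768 km²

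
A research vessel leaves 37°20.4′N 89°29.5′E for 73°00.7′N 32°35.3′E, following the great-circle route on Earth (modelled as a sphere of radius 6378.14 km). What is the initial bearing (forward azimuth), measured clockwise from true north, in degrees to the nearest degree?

Δλ = -56.903° = -0.9932 rad.
y = sin Δλ · cos φ₂ = (-0.8378)(0.2922) = -0.2448
x = cos φ₁ sin φ₂ − sin φ₁ cos φ₂ cos Δλ = (0.7951)(0.9564) − (0.6065)(0.2922)(0.5461) = 0.6636
θ = atan2(y, x) = -20.25°; adding 360° gives 340°.

340°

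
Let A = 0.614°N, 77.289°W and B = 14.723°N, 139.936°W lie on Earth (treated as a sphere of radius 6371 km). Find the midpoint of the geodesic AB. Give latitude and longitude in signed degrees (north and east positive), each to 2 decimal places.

8.96°, -108.03°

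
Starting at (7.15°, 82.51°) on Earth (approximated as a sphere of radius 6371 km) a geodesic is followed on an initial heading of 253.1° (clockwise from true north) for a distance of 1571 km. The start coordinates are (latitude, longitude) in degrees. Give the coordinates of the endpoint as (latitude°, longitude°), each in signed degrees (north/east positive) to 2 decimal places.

2.88°, 68.99°

Angular distance δ = d/R = 1571/6371 = 0.24659 rad; initial bearing θ = 4.4174 rad.
sin φ₂ = sin φ₁ cos δ + cos φ₁ sin δ cos θ = (0.1245)(0.9698) + (0.9922)(0.2441)(-0.2907) = 0.0503, so φ₂ = 2.88°.
Δλ = atan2(sin θ sin δ cos φ₁, cos δ − sin φ₁ sin φ₂) = atan2(-0.2317, 0.9635) = -13.524°.
λ₂ = 82.510° − 13.524° = 68.99°.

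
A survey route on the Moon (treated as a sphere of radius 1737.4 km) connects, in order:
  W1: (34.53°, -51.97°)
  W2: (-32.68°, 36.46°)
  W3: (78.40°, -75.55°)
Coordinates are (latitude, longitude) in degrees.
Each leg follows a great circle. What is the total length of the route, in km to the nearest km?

Leg W1→W2: central angle 1.8620 rad, distance 3235.0 km.
Leg W2→W3: central angle 2.2048 rad, distance 3830.6 km.
Total: 3235.0 + 3830.6 ≈ 7066 km.

7066 km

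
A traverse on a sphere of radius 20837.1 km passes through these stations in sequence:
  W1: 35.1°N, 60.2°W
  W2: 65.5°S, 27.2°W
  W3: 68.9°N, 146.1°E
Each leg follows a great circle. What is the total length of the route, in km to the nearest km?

101661 km

Leg W1→W2: central angle 1.8118 rad, distance 37752.9 km.
Leg W2→W3: central angle 3.0670 rad, distance 63907.7 km.
Total: 37752.9 + 63907.7 ≈ 101661 km.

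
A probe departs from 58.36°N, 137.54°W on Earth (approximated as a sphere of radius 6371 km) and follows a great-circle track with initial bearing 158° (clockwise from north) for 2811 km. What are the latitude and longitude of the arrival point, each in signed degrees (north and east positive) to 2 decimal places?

Angular distance δ = d/R = 2811/6371 = 0.44122 rad; initial bearing θ = 2.7576 rad.
sin φ₂ = sin φ₁ cos δ + cos φ₁ sin δ cos θ = (0.8514)(0.9042) + (0.5246)(0.4270)(-0.9272) = 0.5621, so φ₂ = 34.20°.
Δλ = atan2(sin θ sin δ cos φ₁, cos δ − sin φ₁ sin φ₂) = atan2(0.0839, 0.4257) = 11.153°.
λ₂ = -137.540° + 11.153° = -126.39°.

34.20°, -126.39°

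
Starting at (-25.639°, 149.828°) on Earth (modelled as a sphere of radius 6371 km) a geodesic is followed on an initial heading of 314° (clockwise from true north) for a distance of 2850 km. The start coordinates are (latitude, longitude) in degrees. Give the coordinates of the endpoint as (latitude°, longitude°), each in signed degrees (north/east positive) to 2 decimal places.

-6.85°, 131.56°

Angular distance δ = d/R = 2850/6371 = 0.44734 rad; initial bearing θ = 5.4803 rad.
sin φ₂ = sin φ₁ cos δ + cos φ₁ sin δ cos θ = (-0.4327)(0.9016) + (0.9015)(0.4326)(0.6947) = -0.1192, so φ₂ = -6.85°.
Δλ = atan2(sin θ sin δ cos φ₁, cos δ − sin φ₁ sin φ₂) = atan2(-0.2805, 0.8500) = -18.264°.
λ₂ = 149.828° − 18.264° = 131.56°.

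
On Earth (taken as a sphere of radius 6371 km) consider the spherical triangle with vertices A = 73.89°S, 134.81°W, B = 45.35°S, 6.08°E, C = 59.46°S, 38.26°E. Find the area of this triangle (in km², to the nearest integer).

7143891 km²

Side lengths (central angles): a = 0.4154, b = 0.8128, c = 1.0096 rad; semiperimeter s = 1.1189.
By l'Huilier's theorem, tan(E/4) = √[tan(s/2) tan((s−a)/2) tan((s−b)/2) tan((s−c)/2)], giving spherical excess E = 0.1760 rad.
Area = E·R² = 0.1760 × (6371)² ≈ 7143891 km².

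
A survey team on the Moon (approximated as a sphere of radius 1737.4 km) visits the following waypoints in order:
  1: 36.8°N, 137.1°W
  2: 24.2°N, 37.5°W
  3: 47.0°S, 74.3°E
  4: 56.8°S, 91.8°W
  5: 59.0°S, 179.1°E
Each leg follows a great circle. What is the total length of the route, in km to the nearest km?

9834 km

Leg 1→2: central angle 1.4467 rad, distance 2513.5 km.
Leg 2→3: central angle 2.1304 rad, distance 3701.3 km.
Leg 3→4: central angle 1.3187 rad, distance 2291.0 km.
Leg 4→5: central angle 0.7646 rad, distance 1328.4 km.
Total: 2513.5 + 3701.3 + 2291.0 + 1328.4 ≈ 9834 km.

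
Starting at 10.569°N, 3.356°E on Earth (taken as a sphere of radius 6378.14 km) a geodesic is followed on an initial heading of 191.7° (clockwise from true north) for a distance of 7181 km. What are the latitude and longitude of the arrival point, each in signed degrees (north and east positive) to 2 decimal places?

-52.18°, -14.01°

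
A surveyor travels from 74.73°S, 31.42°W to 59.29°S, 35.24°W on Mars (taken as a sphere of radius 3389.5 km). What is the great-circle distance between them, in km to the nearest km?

In radians: φ₁ = -1.3043, φ₂ = -1.0348, Δλ = -3.820° = -0.0667 rad.
Haversine: a = sin²(Δφ/2) + cos φ₁ cos φ₂ sin²(Δλ/2) = 0.0180 + (0.2634)(0.5107)(0.0011) = 0.01819.
Central angle c = 2·arcsin(√a) = 0.27060 rad.
Distance = R·c = 3389.5 × 0.2706 ≈ 917 km.

917 km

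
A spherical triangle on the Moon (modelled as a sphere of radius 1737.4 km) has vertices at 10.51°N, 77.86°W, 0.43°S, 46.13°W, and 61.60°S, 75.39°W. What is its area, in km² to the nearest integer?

Side lengths (central angles): a = 1.1357, b = 1.2590, c = 0.5829 rad; semiperimeter s = 1.4888.
By l'Huilier's theorem, tan(E/4) = √[tan(s/2) tan((s−a)/2) tan((s−b)/2) tan((s−c)/2)], giving spherical excess E = 0.3831 rad.
Area = E·R² = 0.3831 × (1737.4)² ≈ 1156484 km².

1156484 km²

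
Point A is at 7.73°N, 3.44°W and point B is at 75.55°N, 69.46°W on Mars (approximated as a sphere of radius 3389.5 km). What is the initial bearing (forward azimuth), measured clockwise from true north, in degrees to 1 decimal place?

346.4°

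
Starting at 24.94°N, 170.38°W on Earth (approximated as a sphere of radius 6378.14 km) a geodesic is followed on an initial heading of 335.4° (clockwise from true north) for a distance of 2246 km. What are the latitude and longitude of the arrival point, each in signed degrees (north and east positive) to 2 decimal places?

Angular distance δ = d/R = 2246/6378.14 = 0.35214 rad; initial bearing θ = 5.8538 rad.
sin φ₂ = sin φ₁ cos δ + cos φ₁ sin δ cos θ = (0.4217)(0.9386) + (0.9067)(0.3449)(0.9092) = 0.6802, so φ₂ = 42.86°.
Δλ = atan2(sin θ sin δ cos φ₁, cos δ − sin φ₁ sin φ₂) = atan2(-0.1302, 0.6518) = -11.295°.
λ₂ = -170.380° − 11.295° = -181.67° → 178.33° after wrapping to (−180°, 180°].

42.86°, 178.33°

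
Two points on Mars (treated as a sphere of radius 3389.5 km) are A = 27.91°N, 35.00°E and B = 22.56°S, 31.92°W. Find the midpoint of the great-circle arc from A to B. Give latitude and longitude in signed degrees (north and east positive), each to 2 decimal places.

3.21°, 0.71°

Central angle δ = 1.4300 rad. Interpolating on the sphere with fraction f = 0.5:
P = [sin((1−f)δ)·A + sin(fδ)·B] / sin δ = 0.6622·A + 0.6622·B in Cartesian coordinates,
giving P = (0.9984, 0.0123, 0.0559), i.e. latitude 3.21°, longitude 0.71°.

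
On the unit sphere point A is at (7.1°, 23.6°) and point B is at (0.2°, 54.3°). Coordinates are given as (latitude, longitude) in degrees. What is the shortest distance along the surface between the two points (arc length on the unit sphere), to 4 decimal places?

0.5478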